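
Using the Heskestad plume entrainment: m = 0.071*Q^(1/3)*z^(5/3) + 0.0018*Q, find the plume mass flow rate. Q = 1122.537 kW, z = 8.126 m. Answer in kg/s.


Q^(1/3) = 10.393
z^(5/3) = 32.844
First term = 0.071 * 10.393 * 32.844 = 24.236
Second term = 0.0018 * 1122.537 = 2.0206
m = 26.256 kg/s

26.256 kg/s


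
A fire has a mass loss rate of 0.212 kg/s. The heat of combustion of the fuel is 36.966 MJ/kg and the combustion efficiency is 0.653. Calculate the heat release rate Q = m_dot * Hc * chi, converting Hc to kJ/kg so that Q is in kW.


Hc = 36.966 MJ/kg = 36.966 * 1000 kJ/kg = 36966 kJ/kg
Q = 0.212 kg/s * 36966 kJ/kg * 0.653 = 5117.4 kW

5117.4 kW


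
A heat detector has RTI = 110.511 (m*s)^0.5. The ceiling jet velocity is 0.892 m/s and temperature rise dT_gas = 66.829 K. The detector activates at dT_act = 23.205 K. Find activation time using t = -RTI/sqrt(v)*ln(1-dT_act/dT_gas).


dT_act/dT_gas = 0.34723
ln(1 - 0.34723) = -0.42653
t = -110.511 / sqrt(0.892) * -0.42653 = 49.908 s

49.908 s


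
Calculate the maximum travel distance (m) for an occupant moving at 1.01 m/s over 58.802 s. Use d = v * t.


d = 1.01 * 58.802 = 59.390 m

59.390 m


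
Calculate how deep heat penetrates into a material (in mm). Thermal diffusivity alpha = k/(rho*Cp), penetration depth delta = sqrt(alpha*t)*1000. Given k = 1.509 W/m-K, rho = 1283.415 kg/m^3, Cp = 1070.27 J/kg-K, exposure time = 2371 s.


alpha = 1.509 / (1283.415 * 1070.27) = 1.0986e-06 m^2/s
alpha * t = 0.0026047
delta = sqrt(0.0026047) * 1000 = 51.036 mm

51.036 mm


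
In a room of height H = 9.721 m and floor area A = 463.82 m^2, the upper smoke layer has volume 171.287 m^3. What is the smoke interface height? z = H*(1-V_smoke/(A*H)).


V/(A*H) = 0.037990
1 - 0.037990 = 0.96201
z = 9.721 * 0.96201 = 9.3517 m

9.3517 m


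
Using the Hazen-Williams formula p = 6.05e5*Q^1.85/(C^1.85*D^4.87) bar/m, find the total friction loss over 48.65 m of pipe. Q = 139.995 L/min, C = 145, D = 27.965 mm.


Q^1.85 = 9339.2
C^1.85 = 9966.2
D^4.87 = 1.1092e+07
p/m = 0.051111 bar/m
p_total = 0.051111 * 48.65 = 2.4866 bar

2.4866 bar


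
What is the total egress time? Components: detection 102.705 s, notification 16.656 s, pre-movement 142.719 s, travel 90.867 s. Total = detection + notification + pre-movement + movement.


Total = 102.705 + 16.656 + 142.719 + 90.867 = 352.947 s

352.947 s


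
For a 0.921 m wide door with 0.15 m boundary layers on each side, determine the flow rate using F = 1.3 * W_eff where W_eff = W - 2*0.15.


W_eff = 0.921 - 0.30 = 0.621 m
F = 1.3 * 0.621 = 0.80730 persons/s

0.80730 persons/s


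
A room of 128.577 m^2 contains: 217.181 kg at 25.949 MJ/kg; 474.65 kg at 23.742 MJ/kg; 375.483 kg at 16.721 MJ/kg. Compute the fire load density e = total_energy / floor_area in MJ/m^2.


Total energy = 217.181*25.949 + 474.65*23.742 + 375.483*16.721
= 5635.630 + 11269.14 + 6278.451
= 23183.22 MJ
e = 23183.22 / 128.577 = 180.31 MJ/m^2

180.31 MJ/m^2


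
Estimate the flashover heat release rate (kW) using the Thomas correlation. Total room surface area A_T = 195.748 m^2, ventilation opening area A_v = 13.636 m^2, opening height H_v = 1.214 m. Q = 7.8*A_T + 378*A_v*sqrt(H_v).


7.8*A_T = 1526.8
sqrt(H_v) = 1.1018
378*A_v*sqrt(H_v) = 5679.2
Q = 1526.8 + 5679.2 = 7206.0 kW

7206.0 kW


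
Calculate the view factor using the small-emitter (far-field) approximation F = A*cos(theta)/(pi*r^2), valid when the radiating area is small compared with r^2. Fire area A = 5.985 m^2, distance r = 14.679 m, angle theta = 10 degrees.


cos(10 deg) = 0.98481
pi*r^2 = 676.93
F = 5.985 * 0.98481 / 676.93 = 0.0087071

0.0087071


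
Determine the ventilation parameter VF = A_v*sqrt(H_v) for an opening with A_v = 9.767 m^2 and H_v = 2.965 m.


sqrt(H_v) = 1.7219
VF = 9.767 * 1.7219 = 16.818 m^(5/2)

16.818 m^(5/2)


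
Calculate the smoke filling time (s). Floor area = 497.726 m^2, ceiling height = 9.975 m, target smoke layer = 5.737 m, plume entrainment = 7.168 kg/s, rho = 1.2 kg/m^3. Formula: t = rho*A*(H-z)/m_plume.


H - z = 4.238 m
t = 1.2 * 497.726 * 4.238 / 7.168 = 353.13 s

353.13 s


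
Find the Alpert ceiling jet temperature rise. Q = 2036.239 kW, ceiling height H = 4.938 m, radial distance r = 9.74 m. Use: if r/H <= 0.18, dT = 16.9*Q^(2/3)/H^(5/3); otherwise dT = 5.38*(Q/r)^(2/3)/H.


r/H = 9.74 / 4.938 = 1.9725
r/H > 0.18, so dT = 5.38*(Q/r)^(2/3)/H
Q/r = 209.06
(Q/r)^(2/3) = 35.225
dT = 5.38 * 35.225 / 4.938 = 38.378 K

38.378 K


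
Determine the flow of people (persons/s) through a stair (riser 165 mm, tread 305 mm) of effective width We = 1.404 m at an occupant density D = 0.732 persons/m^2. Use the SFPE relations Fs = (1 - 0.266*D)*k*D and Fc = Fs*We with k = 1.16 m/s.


1 - 0.266*D = 1 - 0.266*0.732 = 0.80529
Fs = 0.80529 * 1.16 * 0.732 = 0.68379 persons/(s*m)
Fc = 0.68379 * 1.404 = 0.96004 persons/s

0.96004 persons/s


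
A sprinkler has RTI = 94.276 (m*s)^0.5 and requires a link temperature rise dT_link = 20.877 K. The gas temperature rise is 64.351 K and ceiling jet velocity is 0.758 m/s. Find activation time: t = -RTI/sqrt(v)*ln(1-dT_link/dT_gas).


dT_link/dT_gas = 0.32442
ln(1 - 0.32442) = -0.39219
t = -94.276 / sqrt(0.758) * -0.39219 = 42.468 s

42.468 s


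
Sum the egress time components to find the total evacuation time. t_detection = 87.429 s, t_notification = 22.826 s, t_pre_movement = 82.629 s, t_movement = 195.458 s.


Total = 87.429 + 22.826 + 82.629 + 195.458 = 388.342 s

388.342 s


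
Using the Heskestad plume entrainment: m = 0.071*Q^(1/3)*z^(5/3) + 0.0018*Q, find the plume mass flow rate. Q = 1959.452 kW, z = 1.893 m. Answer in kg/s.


Q^(1/3) = 12.513
z^(5/3) = 2.8968
First term = 0.071 * 12.513 * 2.8968 = 2.5737
Second term = 0.0018 * 1959.452 = 3.5270
m = 6.1007 kg/s

6.1007 kg/s


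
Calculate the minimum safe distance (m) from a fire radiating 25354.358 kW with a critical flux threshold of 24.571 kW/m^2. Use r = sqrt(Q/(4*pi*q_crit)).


4*pi*q_crit = 308.77
Q/(4*pi*q_crit) = 82.115
r = sqrt(82.115) = 9.0617 m

9.0617 m


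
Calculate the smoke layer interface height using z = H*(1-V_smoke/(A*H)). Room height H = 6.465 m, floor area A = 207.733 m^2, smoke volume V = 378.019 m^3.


V/(A*H) = 0.28147
1 - 0.28147 = 0.71853
z = 6.465 * 0.71853 = 4.6453 m

4.6453 m


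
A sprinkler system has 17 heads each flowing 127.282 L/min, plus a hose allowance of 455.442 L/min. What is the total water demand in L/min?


Sprinkler demand = 17 * 127.282 = 2163.794 L/min
Total = 2163.794 + 455.442 = 2619.236 L/min

2619.236 L/min


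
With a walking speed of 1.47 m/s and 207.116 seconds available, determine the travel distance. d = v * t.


d = 1.47 * 207.116 = 304.46 m

304.46 m


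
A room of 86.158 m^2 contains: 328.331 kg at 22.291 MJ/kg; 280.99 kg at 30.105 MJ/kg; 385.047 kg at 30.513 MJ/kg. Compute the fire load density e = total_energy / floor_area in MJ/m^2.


Total energy = 328.331*22.291 + 280.99*30.105 + 385.047*30.513
= 7318.826 + 8459.204 + 11748.94
= 27526.97 MJ
e = 27526.97 / 86.158 = 319.49 MJ/m^2

319.49 MJ/m^2


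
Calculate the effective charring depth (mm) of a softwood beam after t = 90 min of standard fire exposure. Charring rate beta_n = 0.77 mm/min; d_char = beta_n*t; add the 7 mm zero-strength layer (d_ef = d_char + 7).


d_char = 0.77 * 90 = 69.3 mm
d_ef = 69.3 + 1.0*7 = 76.3 mm

76.3 mm


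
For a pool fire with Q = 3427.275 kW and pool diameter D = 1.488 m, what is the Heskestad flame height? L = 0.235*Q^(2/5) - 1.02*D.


Q^(2/5) = 25.941
0.235 * Q^(2/5) = 6.0960
1.02 * D = 1.5178
L = 4.5783 m

4.5783 m


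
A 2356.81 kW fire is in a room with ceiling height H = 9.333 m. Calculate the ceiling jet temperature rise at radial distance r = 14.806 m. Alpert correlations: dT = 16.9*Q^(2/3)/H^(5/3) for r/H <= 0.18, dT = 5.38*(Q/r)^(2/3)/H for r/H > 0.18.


r/H = 14.806 / 9.333 = 1.5864
r/H > 0.18, so dT = 5.38*(Q/r)^(2/3)/H
Q/r = 159.18
(Q/r)^(2/3) = 29.371
dT = 5.38 * 29.371 / 9.333 = 16.931 K

16.931 K


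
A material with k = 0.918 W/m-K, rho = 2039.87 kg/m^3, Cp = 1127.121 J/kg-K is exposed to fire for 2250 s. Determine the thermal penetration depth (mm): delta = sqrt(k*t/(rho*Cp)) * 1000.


alpha = 0.918 / (2039.87 * 1127.121) = 3.9927e-07 m^2/s
alpha * t = 0.00089836
delta = sqrt(0.00089836) * 1000 = 29.973 mm

29.973 mm


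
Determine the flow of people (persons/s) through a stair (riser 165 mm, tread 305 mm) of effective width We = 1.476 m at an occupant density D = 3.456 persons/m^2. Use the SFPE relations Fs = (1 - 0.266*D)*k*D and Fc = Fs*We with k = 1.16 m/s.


1 - 0.266*D = 1 - 0.266*3.456 = 0.080704
Fs = 0.080704 * 1.16 * 3.456 = 0.32354 persons/(s*m)
Fc = 0.32354 * 1.476 = 0.47754 persons/s

0.47754 persons/s


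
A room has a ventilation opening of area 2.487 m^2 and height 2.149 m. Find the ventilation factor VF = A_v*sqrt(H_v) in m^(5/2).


sqrt(H_v) = 1.4659
VF = 2.487 * 1.4659 = 3.6458 m^(5/2)

3.6458 m^(5/2)


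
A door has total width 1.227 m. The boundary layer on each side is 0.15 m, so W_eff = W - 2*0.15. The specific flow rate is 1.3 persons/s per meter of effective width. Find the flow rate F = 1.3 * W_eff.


W_eff = 1.227 - 0.30 = 0.927 m
F = 1.3 * 0.927 = 1.2051 persons/s

1.2051 persons/s


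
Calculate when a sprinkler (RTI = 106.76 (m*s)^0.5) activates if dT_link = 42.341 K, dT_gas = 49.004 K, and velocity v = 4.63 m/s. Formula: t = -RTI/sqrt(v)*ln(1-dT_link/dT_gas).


dT_link/dT_gas = 0.86403
ln(1 - 0.86403) = -1.9953
t = -106.76 / sqrt(4.63) * -1.9953 = 99.000 s

99.000 s


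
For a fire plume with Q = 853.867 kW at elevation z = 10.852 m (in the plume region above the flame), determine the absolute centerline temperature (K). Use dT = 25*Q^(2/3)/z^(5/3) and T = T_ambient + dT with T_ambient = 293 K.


Q^(2/3) = 90.004
z^(5/3) = 53.192
dT = 25 * 90.004 / 53.192 = 42.301 K
T = 293 + 42.301 = 335.30 K

335.30 K


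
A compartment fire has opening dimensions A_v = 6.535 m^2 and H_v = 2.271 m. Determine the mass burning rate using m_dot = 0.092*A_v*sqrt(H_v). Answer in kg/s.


sqrt(H_v) = 1.5070
m_dot = 0.092 * 6.535 * 1.5070 = 0.90603 kg/s

0.90603 kg/s


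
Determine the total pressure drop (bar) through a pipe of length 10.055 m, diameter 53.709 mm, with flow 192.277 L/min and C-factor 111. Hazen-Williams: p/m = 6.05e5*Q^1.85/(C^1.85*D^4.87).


Q^1.85 = 16798
C^1.85 = 6079.2
D^4.87 = 2.6627e+08
p/m = 0.0062783 bar/m
p_total = 0.0062783 * 10.055 = 0.063129 bar

0.063129 bar


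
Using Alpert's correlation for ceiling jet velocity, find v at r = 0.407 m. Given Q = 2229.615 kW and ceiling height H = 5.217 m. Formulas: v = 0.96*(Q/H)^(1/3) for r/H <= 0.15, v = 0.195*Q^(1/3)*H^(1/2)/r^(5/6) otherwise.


r/H = 0.407 / 5.217 = 0.078014
r/H <= 0.15, so v = 0.96*(Q/H)^(1/3)
Q/H = 427.37
(Q/H)^(1/3) = 7.5325
v = 0.96 * 7.5325 = 7.2312 m/s

7.2312 m/s


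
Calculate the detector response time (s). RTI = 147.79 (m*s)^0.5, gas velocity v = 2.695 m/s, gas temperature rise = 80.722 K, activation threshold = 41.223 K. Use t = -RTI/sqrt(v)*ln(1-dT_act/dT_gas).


dT_act/dT_gas = 0.51068
ln(1 - 0.51068) = -0.71474
t = -147.79 / sqrt(2.695) * -0.71474 = 64.344 s

64.344 s


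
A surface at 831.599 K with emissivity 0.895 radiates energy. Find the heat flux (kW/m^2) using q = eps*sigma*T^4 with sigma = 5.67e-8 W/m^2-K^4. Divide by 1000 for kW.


T^4 = 4.7825e+11
q = 0.895 * 5.67e-8 * 4.7825e+11 / 1000 = 24.270 kW/m^2

24.270 kW/m^2


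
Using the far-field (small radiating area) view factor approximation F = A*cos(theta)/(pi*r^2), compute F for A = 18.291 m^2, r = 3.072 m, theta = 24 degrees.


cos(24 deg) = 0.91355
pi*r^2 = 29.648
F = 18.291 * 0.91355 / 29.648 = 0.56361

0.56361


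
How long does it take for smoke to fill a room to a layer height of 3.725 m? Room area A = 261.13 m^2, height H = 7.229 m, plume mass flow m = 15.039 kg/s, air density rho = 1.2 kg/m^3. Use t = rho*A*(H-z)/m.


H - z = 3.504 m
t = 1.2 * 261.13 * 3.504 / 15.039 = 73.010 s

73.010 s


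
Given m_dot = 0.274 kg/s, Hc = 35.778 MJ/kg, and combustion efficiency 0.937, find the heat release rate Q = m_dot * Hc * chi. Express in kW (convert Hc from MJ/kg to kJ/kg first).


Hc = 35.778 MJ/kg = 35.778 * 1000 kJ/kg = 35778 kJ/kg
Q = 0.274 kg/s * 35778 kJ/kg * 0.937 = 9185.6 kW

9185.6 kW


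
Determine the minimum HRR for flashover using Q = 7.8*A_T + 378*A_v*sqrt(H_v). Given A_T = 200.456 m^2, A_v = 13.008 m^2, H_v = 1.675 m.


7.8*A_T = 1563.6
sqrt(H_v) = 1.2942
378*A_v*sqrt(H_v) = 6363.7
Q = 1563.6 + 6363.7 = 7927.3 kW

7927.3 kW


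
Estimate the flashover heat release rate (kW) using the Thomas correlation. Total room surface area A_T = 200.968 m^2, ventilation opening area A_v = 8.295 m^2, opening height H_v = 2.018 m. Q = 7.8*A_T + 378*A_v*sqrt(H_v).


7.8*A_T = 1567.6
sqrt(H_v) = 1.4206
378*A_v*sqrt(H_v) = 4454.2
Q = 1567.6 + 4454.2 = 6021.7 kW

6021.7 kW


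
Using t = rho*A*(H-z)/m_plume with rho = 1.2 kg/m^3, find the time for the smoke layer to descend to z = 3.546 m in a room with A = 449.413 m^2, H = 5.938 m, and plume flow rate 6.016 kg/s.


H - z = 2.392 m
t = 1.2 * 449.413 * 2.392 / 6.016 = 214.43 s

214.43 s


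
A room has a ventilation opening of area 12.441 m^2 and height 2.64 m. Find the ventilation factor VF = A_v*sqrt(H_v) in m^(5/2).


sqrt(H_v) = 1.6248
VF = 12.441 * 1.6248 = 20.214 m^(5/2)

20.214 m^(5/2)


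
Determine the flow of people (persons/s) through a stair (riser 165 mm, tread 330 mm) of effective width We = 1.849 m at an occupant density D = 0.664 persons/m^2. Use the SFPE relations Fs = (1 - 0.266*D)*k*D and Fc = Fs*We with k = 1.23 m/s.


1 - 0.266*D = 1 - 0.266*0.664 = 0.82338
Fs = 0.82338 * 1.23 * 0.664 = 0.67247 persons/(s*m)
Fc = 0.67247 * 1.849 = 1.2434 persons/s

1.2434 persons/s


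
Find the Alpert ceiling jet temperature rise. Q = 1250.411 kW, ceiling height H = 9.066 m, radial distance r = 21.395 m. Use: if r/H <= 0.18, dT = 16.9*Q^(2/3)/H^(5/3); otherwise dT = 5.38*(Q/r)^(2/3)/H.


r/H = 21.395 / 9.066 = 2.3599
r/H > 0.18, so dT = 5.38*(Q/r)^(2/3)/H
Q/r = 58.444
(Q/r)^(2/3) = 15.060
dT = 5.38 * 15.060 / 9.066 = 8.9370 K

8.9370 K


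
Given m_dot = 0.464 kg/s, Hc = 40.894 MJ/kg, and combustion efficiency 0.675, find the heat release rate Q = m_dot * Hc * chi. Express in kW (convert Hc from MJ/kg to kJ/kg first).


Hc = 40.894 MJ/kg = 40.894 * 1000 kJ/kg = 40894 kJ/kg
Q = 0.464 kg/s * 40894 kJ/kg * 0.675 = 12808 kW

12808 kW


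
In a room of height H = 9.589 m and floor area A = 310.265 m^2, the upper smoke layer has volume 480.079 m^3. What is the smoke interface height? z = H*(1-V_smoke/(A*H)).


V/(A*H) = 0.16136
1 - 0.16136 = 0.83864
z = 9.589 * 0.83864 = 8.0417 m

8.0417 m


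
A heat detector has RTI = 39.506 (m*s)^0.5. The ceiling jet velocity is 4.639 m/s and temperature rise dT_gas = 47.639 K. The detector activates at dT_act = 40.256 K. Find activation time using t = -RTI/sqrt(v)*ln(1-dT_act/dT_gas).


dT_act/dT_gas = 0.84502
ln(1 - 0.84502) = -1.8645
t = -39.506 / sqrt(4.639) * -1.8645 = 34.198 s

34.198 s


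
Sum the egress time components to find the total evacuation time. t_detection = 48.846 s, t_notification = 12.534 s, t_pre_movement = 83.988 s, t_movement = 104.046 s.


Total = 48.846 + 12.534 + 83.988 + 104.046 = 249.414 s

249.414 s


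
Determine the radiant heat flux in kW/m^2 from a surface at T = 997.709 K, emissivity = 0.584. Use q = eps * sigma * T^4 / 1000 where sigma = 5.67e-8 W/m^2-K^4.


T^4 = 9.9087e+11
q = 0.584 * 5.67e-8 * 9.9087e+11 / 1000 = 32.810 kW/m^2

32.810 kW/m^2


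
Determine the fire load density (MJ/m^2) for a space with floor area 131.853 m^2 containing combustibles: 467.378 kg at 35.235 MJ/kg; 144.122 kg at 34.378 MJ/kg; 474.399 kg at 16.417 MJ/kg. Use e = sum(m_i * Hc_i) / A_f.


Total energy = 467.378*35.235 + 144.122*34.378 + 474.399*16.417
= 16468.06 + 4954.626 + 7788.208
= 29210.90 MJ
e = 29210.90 / 131.853 = 221.54 MJ/m^2

221.54 MJ/m^2


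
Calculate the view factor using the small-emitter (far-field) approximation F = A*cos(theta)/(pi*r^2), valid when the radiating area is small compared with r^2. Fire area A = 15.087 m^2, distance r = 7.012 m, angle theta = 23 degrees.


cos(23 deg) = 0.92050
pi*r^2 = 154.47
F = 15.087 * 0.92050 / 154.47 = 0.089907

0.089907


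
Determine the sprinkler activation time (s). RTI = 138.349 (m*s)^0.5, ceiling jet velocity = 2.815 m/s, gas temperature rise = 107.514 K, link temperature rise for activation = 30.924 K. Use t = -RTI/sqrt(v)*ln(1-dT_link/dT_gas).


dT_link/dT_gas = 0.28763
ln(1 - 0.28763) = -0.33915
t = -138.349 / sqrt(2.815) * -0.33915 = 27.966 s

27.966 s


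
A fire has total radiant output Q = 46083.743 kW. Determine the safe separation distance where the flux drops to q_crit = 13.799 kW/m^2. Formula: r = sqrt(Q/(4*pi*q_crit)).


4*pi*q_crit = 173.40
Q/(4*pi*q_crit) = 265.76
r = sqrt(265.76) = 16.302 m

16.302 m


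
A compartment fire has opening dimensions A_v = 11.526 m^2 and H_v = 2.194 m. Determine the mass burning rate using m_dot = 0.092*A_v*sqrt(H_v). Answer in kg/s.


sqrt(H_v) = 1.4812
m_dot = 0.092 * 11.526 * 1.4812 = 1.5707 kg/s

1.5707 kg/s


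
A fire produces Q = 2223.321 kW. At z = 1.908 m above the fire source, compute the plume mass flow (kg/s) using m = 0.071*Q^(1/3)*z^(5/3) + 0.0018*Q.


Q^(1/3) = 13.052
z^(5/3) = 2.9352
First term = 0.071 * 13.052 * 2.9352 = 2.7199
Second term = 0.0018 * 2223.321 = 4.0020
m = 6.7219 kg/s

6.7219 kg/s


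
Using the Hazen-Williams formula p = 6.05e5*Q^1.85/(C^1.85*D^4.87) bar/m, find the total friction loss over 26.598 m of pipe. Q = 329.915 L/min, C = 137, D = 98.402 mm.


Q^1.85 = 45608
C^1.85 = 8972.9
D^4.87 = 5.0808e+09
p/m = 0.00060525 bar/m
p_total = 0.00060525 * 26.598 = 0.016099 bar

0.016099 bar


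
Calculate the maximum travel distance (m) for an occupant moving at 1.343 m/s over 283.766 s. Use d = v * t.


d = 1.343 * 283.766 = 381.10 m

381.10 m


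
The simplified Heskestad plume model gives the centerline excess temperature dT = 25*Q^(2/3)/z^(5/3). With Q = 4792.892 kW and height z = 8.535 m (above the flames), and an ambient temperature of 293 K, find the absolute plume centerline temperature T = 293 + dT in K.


Q^(2/3) = 284.27
z^(5/3) = 35.646
dT = 25 * 284.27 / 35.646 = 199.37 K
T = 293 + 199.37 = 492.37 K

492.37 K


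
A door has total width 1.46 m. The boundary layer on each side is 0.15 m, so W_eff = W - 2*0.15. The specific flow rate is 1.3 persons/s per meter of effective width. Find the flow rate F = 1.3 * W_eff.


W_eff = 1.46 - 0.30 = 1.16 m
F = 1.3 * 1.16 = 1.508 persons/s

1.508 persons/s


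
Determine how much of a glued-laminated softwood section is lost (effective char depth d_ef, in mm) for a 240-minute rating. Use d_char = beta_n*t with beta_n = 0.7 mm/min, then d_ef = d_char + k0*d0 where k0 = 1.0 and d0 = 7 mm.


d_char = 0.7 * 240 = 168 mm
d_ef = 168 + 1.0*7 = 175 mm

175 mm


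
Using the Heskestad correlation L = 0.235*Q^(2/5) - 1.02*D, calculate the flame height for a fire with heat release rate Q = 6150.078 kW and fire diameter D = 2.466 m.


Q^(2/5) = 32.776
0.235 * Q^(2/5) = 7.7023
1.02 * D = 2.5153
L = 5.1870 m

5.1870 m


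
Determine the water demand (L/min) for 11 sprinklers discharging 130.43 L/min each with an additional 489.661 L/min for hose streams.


Sprinkler demand = 11 * 130.43 = 1434.73 L/min
Total = 1434.73 + 489.661 = 1924.391 L/min

1924.391 L/min


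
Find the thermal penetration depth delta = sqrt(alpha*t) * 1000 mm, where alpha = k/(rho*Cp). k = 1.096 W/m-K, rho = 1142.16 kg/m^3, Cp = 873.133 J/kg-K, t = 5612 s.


alpha = 1.096 / (1142.16 * 873.133) = 1.0990e-06 m^2/s
alpha * t = 0.0061677
delta = sqrt(0.0061677) * 1000 = 78.534 mm

78.534 mm


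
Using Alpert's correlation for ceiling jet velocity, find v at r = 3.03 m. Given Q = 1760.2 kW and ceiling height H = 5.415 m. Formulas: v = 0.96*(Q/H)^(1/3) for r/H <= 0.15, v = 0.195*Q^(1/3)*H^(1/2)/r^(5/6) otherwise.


r/H = 3.03 / 5.415 = 0.55956
r/H > 0.15, so v = 0.195*Q^(1/3)*H^(1/2)/r^(5/6)
Q^(1/3) = 12.074
H^(1/2) = 2.3270
r^(5/6) = 2.5188
v = 0.195 * 12.074 * 2.3270 / 2.5188 = 2.1751 m/s

2.1751 m/s


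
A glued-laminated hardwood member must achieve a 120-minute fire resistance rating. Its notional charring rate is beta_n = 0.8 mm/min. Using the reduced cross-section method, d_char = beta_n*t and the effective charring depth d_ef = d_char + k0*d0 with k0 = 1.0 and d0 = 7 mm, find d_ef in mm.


d_char = 0.8 * 120 = 96 mm
d_ef = 96 + 1.0*7 = 103 mm

103 mm


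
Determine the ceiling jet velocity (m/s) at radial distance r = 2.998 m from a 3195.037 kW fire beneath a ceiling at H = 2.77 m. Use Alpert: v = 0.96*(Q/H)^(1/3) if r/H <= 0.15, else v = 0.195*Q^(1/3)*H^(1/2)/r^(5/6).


r/H = 2.998 / 2.77 = 1.0823
r/H > 0.15, so v = 0.195*Q^(1/3)*H^(1/2)/r^(5/6)
Q^(1/3) = 14.729
H^(1/2) = 1.6643
r^(5/6) = 2.4967
v = 0.195 * 14.729 * 1.6643 / 2.4967 = 1.9146 m/s

1.9146 m/s


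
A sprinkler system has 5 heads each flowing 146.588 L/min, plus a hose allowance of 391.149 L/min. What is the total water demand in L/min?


Sprinkler demand = 5 * 146.588 = 732.94 L/min
Total = 732.94 + 391.149 = 1124.089 L/min

1124.089 L/min


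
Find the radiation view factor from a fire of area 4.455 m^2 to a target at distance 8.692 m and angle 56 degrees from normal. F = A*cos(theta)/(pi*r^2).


cos(56 deg) = 0.55919
pi*r^2 = 237.35
F = 4.455 * 0.55919 / 237.35 = 0.010496

0.010496


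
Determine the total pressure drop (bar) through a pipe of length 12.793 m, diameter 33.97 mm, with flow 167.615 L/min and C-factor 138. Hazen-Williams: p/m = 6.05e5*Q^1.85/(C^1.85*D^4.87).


Q^1.85 = 13031
C^1.85 = 9094.4
D^4.87 = 2.8605e+07
p/m = 0.030306 bar/m
p_total = 0.030306 * 12.793 = 0.38770 bar

0.38770 bar


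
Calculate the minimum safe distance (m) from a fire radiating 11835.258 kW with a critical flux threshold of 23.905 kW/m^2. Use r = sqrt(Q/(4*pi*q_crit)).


4*pi*q_crit = 300.40
Q/(4*pi*q_crit) = 39.398
r = sqrt(39.398) = 6.2768 m

6.2768 m


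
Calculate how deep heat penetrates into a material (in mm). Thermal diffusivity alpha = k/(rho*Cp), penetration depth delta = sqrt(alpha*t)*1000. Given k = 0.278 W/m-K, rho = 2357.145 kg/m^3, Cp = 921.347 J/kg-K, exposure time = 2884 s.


alpha = 0.278 / (2357.145 * 921.347) = 1.2801e-07 m^2/s
alpha * t = 0.00036917
delta = sqrt(0.00036917) * 1000 = 19.214 mm

19.214 mm


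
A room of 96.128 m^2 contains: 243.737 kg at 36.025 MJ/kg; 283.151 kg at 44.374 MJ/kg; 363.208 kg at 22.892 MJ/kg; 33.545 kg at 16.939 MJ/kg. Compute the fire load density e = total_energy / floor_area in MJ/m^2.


Total energy = 243.737*36.025 + 283.151*44.374 + 363.208*22.892 + 33.545*16.939
= 8780.625 + 12564.54 + 8314.558 + 568.2188
= 30227.94 MJ
e = 30227.94 / 96.128 = 314.46 MJ/m^2

314.46 MJ/m^2


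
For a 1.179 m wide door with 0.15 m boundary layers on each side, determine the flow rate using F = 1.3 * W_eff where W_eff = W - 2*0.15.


W_eff = 1.179 - 0.30 = 0.879 m
F = 1.3 * 0.879 = 1.1427 persons/s

1.1427 persons/s


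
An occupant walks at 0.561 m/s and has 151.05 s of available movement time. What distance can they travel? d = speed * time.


d = 0.561 * 151.05 = 84.739 m

84.739 m


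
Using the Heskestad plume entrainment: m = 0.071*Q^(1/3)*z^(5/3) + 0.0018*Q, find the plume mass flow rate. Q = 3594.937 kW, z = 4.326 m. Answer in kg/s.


Q^(1/3) = 15.319
z^(5/3) = 11.485
First term = 0.071 * 15.319 * 11.485 = 12.492
Second term = 0.0018 * 3594.937 = 6.4709
m = 18.963 kg/s

18.963 kg/s


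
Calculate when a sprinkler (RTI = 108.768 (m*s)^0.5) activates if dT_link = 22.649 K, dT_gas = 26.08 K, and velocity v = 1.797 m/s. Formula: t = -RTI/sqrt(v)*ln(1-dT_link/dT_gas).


dT_link/dT_gas = 0.86844
ln(1 - 0.86844) = -2.0283
t = -108.768 / sqrt(1.797) * -2.0283 = 164.57 s

164.57 s


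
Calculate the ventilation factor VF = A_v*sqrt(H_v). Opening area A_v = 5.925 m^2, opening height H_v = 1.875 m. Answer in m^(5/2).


sqrt(H_v) = 1.3693
VF = 5.925 * 1.3693 = 8.1131 m^(5/2)

8.1131 m^(5/2)


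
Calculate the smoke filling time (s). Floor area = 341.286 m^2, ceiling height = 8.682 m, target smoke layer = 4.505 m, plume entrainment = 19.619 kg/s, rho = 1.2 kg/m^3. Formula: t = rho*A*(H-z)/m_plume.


H - z = 4.177 m
t = 1.2 * 341.286 * 4.177 / 19.619 = 87.194 s

87.194 s


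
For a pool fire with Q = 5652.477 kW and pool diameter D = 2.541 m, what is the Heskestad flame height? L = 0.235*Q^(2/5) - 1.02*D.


Q^(2/5) = 31.688
0.235 * Q^(2/5) = 7.4467
1.02 * D = 2.5918
L = 4.8549 m

4.8549 m


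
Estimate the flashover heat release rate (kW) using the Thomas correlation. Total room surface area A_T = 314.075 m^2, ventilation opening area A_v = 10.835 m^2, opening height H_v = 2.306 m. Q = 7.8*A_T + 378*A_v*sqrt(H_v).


7.8*A_T = 2449.785
sqrt(H_v) = 1.5186
378*A_v*sqrt(H_v) = 6219.4
Q = 2449.785 + 6219.4 = 8669.2 kW

8669.2 kW


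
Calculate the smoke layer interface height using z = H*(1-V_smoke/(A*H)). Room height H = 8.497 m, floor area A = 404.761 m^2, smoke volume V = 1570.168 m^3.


V/(A*H) = 0.45654
1 - 0.45654 = 0.54346
z = 8.497 * 0.54346 = 4.6178 m

4.6178 m


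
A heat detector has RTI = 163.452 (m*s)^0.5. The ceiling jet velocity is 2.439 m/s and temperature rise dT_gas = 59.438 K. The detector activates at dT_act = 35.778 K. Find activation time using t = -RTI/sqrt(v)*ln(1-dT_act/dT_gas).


dT_act/dT_gas = 0.60194
ln(1 - 0.60194) = -0.92115
t = -163.452 / sqrt(2.439) * -0.92115 = 96.408 s

96.408 s


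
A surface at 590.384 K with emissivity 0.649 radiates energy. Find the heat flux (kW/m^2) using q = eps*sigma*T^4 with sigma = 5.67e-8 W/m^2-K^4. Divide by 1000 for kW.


T^4 = 1.2149e+11
q = 0.649 * 5.67e-8 * 1.2149e+11 / 1000 = 4.4706 kW/m^2

4.4706 kW/m^2


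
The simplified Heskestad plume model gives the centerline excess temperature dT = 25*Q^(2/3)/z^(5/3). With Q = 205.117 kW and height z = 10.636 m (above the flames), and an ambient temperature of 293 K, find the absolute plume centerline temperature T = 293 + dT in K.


Q^(2/3) = 34.780
z^(5/3) = 51.440
dT = 25 * 34.780 / 51.440 = 16.904 K
T = 293 + 16.904 = 309.90 K

309.90 K


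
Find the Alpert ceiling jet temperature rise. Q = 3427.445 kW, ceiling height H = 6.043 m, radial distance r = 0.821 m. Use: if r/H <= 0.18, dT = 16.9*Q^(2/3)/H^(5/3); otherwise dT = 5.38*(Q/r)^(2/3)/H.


r/H = 0.821 / 6.043 = 0.13586
r/H <= 0.18, so dT = 16.9*Q^(2/3)/H^(5/3)
Q^(2/3) = 227.32
H^(5/3) = 20.049
dT = 16.9 * 227.32 / 20.049 = 191.62 K

191.62 K


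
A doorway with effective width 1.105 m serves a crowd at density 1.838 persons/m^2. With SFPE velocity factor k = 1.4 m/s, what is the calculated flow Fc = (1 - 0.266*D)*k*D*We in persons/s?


1 - 0.266*D = 1 - 0.266*1.838 = 0.51109
Fs = 0.51109 * 1.4 * 1.838 = 1.3151 persons/(s*m)
Fc = 1.3151 * 1.105 = 1.4532 persons/s

1.4532 persons/s


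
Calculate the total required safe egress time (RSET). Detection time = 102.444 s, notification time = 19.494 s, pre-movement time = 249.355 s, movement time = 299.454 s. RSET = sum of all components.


Total = 102.444 + 19.494 + 249.355 + 299.454 = 670.747 s

670.747 s


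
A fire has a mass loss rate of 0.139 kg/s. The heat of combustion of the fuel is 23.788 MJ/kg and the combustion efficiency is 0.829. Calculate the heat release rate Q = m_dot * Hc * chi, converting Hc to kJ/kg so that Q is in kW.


Hc = 23.788 MJ/kg = 23.788 * 1000 kJ/kg = 23788 kJ/kg
Q = 0.139 kg/s * 23788 kJ/kg * 0.829 = 2741.1 kW

2741.1 kW


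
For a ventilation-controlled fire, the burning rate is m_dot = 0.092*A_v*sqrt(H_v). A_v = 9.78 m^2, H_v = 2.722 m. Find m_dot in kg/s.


sqrt(H_v) = 1.6498
m_dot = 0.092 * 9.78 * 1.6498 = 1.4845 kg/s

1.4845 kg/s


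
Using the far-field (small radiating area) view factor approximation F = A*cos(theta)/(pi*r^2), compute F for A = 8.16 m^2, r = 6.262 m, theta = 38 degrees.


cos(38 deg) = 0.78801
pi*r^2 = 123.19
F = 8.16 * 0.78801 / 123.19 = 0.052197

0.052197


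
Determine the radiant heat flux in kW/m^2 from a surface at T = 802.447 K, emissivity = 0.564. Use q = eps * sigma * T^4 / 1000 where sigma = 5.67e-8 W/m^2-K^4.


T^4 = 4.1463e+11
q = 0.564 * 5.67e-8 * 4.1463e+11 / 1000 = 13.260 kW/m^2

13.260 kW/m^2


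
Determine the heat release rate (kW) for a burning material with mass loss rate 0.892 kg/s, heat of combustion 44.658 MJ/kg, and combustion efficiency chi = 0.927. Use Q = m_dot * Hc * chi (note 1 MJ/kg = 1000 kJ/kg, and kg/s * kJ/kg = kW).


Hc = 44.658 MJ/kg = 44.658 * 1000 kJ/kg = 44658 kJ/kg
Q = 0.892 kg/s * 44658 kJ/kg * 0.927 = 36927 kW

36927 kW


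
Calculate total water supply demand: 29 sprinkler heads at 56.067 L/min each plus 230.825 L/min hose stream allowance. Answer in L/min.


Sprinkler demand = 29 * 56.067 = 1625.943 L/min
Total = 1625.943 + 230.825 = 1856.768 L/min

1856.768 L/min


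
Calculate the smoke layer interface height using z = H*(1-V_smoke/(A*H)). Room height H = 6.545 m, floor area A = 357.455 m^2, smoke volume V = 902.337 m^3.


V/(A*H) = 0.38569
1 - 0.38569 = 0.61431
z = 6.545 * 0.61431 = 4.0207 m

4.0207 m


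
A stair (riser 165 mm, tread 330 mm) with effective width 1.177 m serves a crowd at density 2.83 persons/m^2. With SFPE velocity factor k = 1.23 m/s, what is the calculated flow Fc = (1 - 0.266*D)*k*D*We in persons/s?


1 - 0.266*D = 1 - 0.266*2.83 = 0.24722
Fs = 0.24722 * 1.23 * 2.83 = 0.86055 persons/(s*m)
Fc = 0.86055 * 1.177 = 1.0129 persons/s

1.0129 persons/s


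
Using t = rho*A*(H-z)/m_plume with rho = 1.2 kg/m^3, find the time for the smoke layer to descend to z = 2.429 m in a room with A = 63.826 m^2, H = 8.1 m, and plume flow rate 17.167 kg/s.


H - z = 5.671 m
t = 1.2 * 63.826 * 5.671 / 17.167 = 25.301 s

25.301 s


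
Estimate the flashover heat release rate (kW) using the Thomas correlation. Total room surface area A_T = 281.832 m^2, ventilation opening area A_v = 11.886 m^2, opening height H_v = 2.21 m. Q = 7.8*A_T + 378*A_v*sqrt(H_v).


7.8*A_T = 2198.3
sqrt(H_v) = 1.4866
378*A_v*sqrt(H_v) = 6679.2
Q = 2198.3 + 6679.2 = 8877.5 kW

8877.5 kW


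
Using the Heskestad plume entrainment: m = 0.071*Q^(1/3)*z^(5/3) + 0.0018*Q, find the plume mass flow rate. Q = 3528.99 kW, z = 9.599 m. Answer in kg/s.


Q^(1/3) = 15.225
z^(5/3) = 43.355
First term = 0.071 * 15.225 * 43.355 = 46.865
Second term = 0.0018 * 3528.99 = 6.3522
m = 53.218 kg/s

53.218 kg/s


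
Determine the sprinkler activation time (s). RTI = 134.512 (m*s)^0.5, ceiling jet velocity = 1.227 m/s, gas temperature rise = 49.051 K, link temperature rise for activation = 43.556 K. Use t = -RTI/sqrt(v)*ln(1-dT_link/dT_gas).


dT_link/dT_gas = 0.88797
ln(1 - 0.88797) = -2.1890
t = -134.512 / sqrt(1.227) * -2.1890 = 265.82 s

265.82 s


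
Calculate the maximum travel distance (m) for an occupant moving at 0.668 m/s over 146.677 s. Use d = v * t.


d = 0.668 * 146.677 = 97.980 m

97.980 m


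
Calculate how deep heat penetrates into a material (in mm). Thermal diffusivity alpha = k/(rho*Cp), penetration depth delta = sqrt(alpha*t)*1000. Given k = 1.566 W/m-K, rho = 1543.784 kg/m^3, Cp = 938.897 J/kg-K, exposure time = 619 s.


alpha = 1.566 / (1543.784 * 938.897) = 1.0804e-06 m^2/s
alpha * t = 0.00066877
delta = sqrt(0.00066877) * 1000 = 25.861 mm

25.861 mm


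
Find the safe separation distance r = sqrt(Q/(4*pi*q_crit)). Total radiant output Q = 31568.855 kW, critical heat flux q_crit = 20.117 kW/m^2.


4*pi*q_crit = 252.80
Q/(4*pi*q_crit) = 124.88
r = sqrt(124.88) = 11.175 m

11.175 m


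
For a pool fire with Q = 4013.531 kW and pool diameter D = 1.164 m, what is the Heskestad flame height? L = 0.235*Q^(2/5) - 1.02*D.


Q^(2/5) = 27.632
0.235 * Q^(2/5) = 6.4935
1.02 * D = 1.1873
L = 5.3062 m

5.3062 m


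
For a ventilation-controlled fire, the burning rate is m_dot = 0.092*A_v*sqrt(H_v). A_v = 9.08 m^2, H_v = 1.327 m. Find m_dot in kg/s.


sqrt(H_v) = 1.1520
m_dot = 0.092 * 9.08 * 1.1520 = 0.96230 kg/s

0.96230 kg/s


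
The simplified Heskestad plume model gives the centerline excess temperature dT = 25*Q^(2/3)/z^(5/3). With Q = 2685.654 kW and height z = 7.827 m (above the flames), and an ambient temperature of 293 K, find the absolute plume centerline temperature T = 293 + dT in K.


Q^(2/3) = 193.21
z^(5/3) = 30.855
dT = 25 * 193.21 / 30.855 = 156.55 K
T = 293 + 156.55 = 449.55 K

449.55 K


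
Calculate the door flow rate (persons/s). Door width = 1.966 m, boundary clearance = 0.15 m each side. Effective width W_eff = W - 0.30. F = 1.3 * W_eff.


W_eff = 1.966 - 0.30 = 1.666 m
F = 1.3 * 1.666 = 2.1658 persons/s

2.1658 persons/s


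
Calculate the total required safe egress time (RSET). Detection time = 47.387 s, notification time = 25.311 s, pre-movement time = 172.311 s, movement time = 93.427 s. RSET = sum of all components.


Total = 47.387 + 25.311 + 172.311 + 93.427 = 338.436 s

338.436 s


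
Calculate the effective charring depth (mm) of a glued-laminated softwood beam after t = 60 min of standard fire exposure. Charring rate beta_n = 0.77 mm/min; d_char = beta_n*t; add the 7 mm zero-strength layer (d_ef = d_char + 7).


d_char = 0.77 * 60 = 46.2 mm
d_ef = 46.2 + 1.0*7 = 53.2 mm

53.2 mm


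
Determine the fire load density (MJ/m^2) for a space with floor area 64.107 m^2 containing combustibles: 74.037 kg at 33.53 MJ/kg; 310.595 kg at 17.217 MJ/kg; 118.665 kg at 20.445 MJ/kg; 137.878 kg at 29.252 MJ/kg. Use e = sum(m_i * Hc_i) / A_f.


Total energy = 74.037*33.53 + 310.595*17.217 + 118.665*20.445 + 137.878*29.252
= 2482.461 + 5347.514 + 2426.106 + 4033.207
= 14289.29 MJ
e = 14289.29 / 64.107 = 222.90 MJ/m^2

222.90 MJ/m^2


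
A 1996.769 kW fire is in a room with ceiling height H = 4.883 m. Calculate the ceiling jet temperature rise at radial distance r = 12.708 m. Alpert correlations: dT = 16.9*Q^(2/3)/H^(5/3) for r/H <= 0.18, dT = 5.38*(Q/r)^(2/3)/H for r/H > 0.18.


r/H = 12.708 / 4.883 = 2.6025
r/H > 0.18, so dT = 5.38*(Q/r)^(2/3)/H
Q/r = 157.13
(Q/r)^(2/3) = 29.118
dT = 5.38 * 29.118 / 4.883 = 32.082 K

32.082 K


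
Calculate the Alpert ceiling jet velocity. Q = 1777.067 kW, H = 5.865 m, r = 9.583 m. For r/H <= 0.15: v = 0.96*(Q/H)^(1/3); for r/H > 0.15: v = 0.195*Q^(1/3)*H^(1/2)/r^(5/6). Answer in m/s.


r/H = 9.583 / 5.865 = 1.6339
r/H > 0.15, so v = 0.195*Q^(1/3)*H^(1/2)/r^(5/6)
Q^(1/3) = 12.113
H^(1/2) = 2.4218
r^(5/6) = 6.5753
v = 0.195 * 12.113 * 2.4218 / 6.5753 = 0.86993 m/s

0.86993 m/s


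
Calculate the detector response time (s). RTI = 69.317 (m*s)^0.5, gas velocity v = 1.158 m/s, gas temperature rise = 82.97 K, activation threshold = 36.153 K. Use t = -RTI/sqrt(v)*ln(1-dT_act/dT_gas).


dT_act/dT_gas = 0.43574
ln(1 - 0.43574) = -0.57223
t = -69.317 / sqrt(1.158) * -0.57223 = 36.860 s

36.860 s


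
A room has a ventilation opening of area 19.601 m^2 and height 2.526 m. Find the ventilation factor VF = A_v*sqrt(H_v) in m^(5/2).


sqrt(H_v) = 1.5893
VF = 19.601 * 1.5893 = 31.153 m^(5/2)

31.153 m^(5/2)


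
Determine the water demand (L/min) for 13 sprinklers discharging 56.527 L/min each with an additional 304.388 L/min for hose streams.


Sprinkler demand = 13 * 56.527 = 734.851 L/min
Total = 734.851 + 304.388 = 1039.239 L/min

1039.239 L/min


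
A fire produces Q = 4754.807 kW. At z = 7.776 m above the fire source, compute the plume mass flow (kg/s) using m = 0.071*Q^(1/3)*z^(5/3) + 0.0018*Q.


Q^(1/3) = 16.816
z^(5/3) = 30.521
First term = 0.071 * 16.816 * 30.521 = 36.439
Second term = 0.0018 * 4754.807 = 8.5587
m = 44.997 kg/s

44.997 kg/s


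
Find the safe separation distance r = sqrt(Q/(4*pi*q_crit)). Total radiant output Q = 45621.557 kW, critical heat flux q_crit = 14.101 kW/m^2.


4*pi*q_crit = 177.20
Q/(4*pi*q_crit) = 257.46
r = sqrt(257.46) = 16.046 m

16.046 m


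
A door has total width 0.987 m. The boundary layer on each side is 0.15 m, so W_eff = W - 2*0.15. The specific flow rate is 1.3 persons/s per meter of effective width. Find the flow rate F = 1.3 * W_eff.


W_eff = 0.987 - 0.30 = 0.687 m
F = 1.3 * 0.687 = 0.89310 persons/s

0.89310 persons/s


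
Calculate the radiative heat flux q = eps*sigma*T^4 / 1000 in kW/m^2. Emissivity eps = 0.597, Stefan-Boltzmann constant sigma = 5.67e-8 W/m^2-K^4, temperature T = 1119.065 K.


T^4 = 1.5683e+12
q = 0.597 * 5.67e-8 * 1.5683e+12 / 1000 = 53.086 kW/m^2

53.086 kW/m^2


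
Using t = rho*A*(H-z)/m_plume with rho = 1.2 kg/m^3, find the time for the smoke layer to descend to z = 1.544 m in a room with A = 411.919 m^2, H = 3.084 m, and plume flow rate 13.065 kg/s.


H - z = 1.54 m
t = 1.2 * 411.919 * 1.54 / 13.065 = 58.265 s

58.265 s


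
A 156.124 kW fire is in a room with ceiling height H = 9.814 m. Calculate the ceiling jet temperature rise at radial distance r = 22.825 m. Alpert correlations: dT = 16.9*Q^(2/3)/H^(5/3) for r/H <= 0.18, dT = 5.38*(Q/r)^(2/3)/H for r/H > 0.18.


r/H = 22.825 / 9.814 = 2.3258
r/H > 0.18, so dT = 5.38*(Q/r)^(2/3)/H
Q/r = 6.8400
(Q/r)^(2/3) = 3.6033
dT = 5.38 * 3.6033 / 9.814 = 1.9753 K

1.9753 K


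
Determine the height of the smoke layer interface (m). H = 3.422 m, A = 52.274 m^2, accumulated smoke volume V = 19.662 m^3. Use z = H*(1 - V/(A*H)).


V/(A*H) = 0.10992
1 - 0.10992 = 0.89008
z = 3.422 * 0.89008 = 3.0459 m

3.0459 m


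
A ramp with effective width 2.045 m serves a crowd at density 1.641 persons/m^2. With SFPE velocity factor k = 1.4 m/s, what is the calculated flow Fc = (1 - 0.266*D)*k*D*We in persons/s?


1 - 0.266*D = 1 - 0.266*1.641 = 0.56349
Fs = 0.56349 * 1.4 * 1.641 = 1.2946 persons/(s*m)
Fc = 1.2946 * 2.045 = 2.6474 persons/s

2.6474 persons/s


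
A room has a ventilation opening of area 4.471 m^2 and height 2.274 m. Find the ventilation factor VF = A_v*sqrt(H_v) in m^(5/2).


sqrt(H_v) = 1.5080
VF = 4.471 * 1.5080 = 6.7422 m^(5/2)

6.7422 m^(5/2)


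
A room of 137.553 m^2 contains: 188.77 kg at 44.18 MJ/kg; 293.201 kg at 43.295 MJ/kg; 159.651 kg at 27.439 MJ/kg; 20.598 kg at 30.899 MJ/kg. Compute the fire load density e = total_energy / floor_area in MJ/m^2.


Total energy = 188.77*44.18 + 293.201*43.295 + 159.651*27.439 + 20.598*30.899
= 8339.859 + 12694.14 + 4380.664 + 636.4576
= 26051.12 MJ
e = 26051.12 / 137.553 = 189.39 MJ/m^2

189.39 MJ/m^2


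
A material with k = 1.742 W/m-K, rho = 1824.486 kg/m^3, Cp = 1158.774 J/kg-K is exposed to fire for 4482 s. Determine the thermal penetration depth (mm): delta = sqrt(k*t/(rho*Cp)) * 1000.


alpha = 1.742 / (1824.486 * 1158.774) = 8.2397e-07 m^2/s
alpha * t = 0.0036930
delta = sqrt(0.0036930) * 1000 = 60.770 mm

60.770 mm


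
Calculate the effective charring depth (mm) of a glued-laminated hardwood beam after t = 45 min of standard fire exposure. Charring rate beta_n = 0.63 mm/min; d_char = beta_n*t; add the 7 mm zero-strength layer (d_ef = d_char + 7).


d_char = 0.63 * 45 = 28.35 mm
d_ef = 28.35 + 1.0*7 = 35.35 mm

35.35 mm


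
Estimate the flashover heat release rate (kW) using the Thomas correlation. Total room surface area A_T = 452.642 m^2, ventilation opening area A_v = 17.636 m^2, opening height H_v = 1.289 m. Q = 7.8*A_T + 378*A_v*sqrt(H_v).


7.8*A_T = 3530.6
sqrt(H_v) = 1.1353
378*A_v*sqrt(H_v) = 7568.6
Q = 3530.6 + 7568.6 = 11099 kW

11099 kW


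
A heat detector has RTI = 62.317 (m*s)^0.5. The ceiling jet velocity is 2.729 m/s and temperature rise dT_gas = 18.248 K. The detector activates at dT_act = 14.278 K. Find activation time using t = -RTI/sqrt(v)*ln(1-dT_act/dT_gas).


dT_act/dT_gas = 0.78244
ln(1 - 0.78244) = -1.5253
t = -62.317 / sqrt(2.729) * -1.5253 = 57.538 s

57.538 s


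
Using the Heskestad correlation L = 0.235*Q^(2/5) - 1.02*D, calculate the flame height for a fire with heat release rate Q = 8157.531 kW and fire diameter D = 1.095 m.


Q^(2/5) = 36.696
0.235 * Q^(2/5) = 8.6237
1.02 * D = 1.1169
L = 7.5068 m

7.5068 m
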